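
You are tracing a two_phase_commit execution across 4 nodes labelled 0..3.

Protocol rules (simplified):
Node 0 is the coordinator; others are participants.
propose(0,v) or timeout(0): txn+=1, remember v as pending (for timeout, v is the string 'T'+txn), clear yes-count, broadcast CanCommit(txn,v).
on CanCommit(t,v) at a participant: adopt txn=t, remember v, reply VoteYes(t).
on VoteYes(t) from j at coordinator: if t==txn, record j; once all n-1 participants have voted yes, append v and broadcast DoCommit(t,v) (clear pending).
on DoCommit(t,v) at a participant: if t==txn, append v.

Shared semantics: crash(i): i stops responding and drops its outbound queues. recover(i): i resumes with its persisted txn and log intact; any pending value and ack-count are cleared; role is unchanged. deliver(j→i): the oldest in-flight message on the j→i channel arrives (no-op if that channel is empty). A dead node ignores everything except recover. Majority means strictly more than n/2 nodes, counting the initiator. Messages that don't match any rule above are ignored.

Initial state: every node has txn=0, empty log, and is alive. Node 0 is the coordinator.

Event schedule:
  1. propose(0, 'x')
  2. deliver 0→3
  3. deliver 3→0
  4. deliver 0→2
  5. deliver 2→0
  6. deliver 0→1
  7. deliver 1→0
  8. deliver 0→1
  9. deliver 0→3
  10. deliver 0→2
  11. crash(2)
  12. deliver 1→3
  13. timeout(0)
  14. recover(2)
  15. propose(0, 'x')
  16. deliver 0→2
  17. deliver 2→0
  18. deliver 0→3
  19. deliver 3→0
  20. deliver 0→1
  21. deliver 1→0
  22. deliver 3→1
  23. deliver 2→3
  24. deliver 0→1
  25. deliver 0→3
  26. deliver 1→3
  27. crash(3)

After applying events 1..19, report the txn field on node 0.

3

1. propose(0,'x'):  <0:coor t1 ->
2. deliver 0→3:  <3:part t1 ->
3. deliver 3→0:  nop
4. deliver 0→2:  <2:part t1 ->
5. deliver 2→0:  nop
6. deliver 0→1:  <1:part t1 ->
7. deliver 1→0:  <0:coor t1 x>
8. deliver 0→1:  <1:part t1 x>
9. deliver 0→3:  <3:part t1 x>
10. deliver 0→2:  <2:part t1 x>
11. crash(2):  <2:✗part t1 x>
12. deliver 1→3:  nop
13. timeout(0):  <0:coor t2 x>
14. recover(2):  <2:part t1 x>
15. propose(0,'x'):  <0:coor t3 x>
16. deliver 0→2:  <2:part t2 x>
17. deliver 2→0:  nop
18. deliver 0→3:  <3:part t2 x>
19. deliver 3→0:  nop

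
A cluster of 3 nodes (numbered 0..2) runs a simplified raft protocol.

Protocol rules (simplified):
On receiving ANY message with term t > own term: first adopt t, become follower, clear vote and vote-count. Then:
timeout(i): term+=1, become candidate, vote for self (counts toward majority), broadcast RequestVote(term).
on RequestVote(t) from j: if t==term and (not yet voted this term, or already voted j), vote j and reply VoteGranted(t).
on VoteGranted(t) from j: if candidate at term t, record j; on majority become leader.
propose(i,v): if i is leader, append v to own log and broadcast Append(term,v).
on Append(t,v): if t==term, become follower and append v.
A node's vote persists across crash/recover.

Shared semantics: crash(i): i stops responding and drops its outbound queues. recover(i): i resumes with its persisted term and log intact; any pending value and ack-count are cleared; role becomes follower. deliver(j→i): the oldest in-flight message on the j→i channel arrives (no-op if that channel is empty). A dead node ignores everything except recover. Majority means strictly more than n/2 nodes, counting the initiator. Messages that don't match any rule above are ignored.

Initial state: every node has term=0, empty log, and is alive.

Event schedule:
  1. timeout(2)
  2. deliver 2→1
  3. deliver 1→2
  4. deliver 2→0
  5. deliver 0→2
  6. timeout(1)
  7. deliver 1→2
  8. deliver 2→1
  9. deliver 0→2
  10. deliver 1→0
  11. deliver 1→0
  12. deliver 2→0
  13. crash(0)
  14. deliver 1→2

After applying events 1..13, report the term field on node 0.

step 1 timeout(2): 2={cand,t=1,log=-}
step 2 deliver 2→1: 1={foll,t=1,log=-}
step 3 deliver 1→2: 2={lead,t=1,log=-}
step 4 deliver 2→0: 0={foll,t=1,log=-}
step 5 deliver 0→2: —
step 6 timeout(1): 1={cand,t=2,log=-}
step 7 deliver 1→2: 2={foll,t=2,log=-}
step 8 deliver 2→1: 1={lead,t=2,log=-}
step 9 deliver 0→2: —
step 10 deliver 1→0: 0={foll,t=2,log=-}
step 11 deliver 1→0: —
step 12 deliver 2→0: —
step 13 crash(0): 0={✗foll,t=2,log=-}

2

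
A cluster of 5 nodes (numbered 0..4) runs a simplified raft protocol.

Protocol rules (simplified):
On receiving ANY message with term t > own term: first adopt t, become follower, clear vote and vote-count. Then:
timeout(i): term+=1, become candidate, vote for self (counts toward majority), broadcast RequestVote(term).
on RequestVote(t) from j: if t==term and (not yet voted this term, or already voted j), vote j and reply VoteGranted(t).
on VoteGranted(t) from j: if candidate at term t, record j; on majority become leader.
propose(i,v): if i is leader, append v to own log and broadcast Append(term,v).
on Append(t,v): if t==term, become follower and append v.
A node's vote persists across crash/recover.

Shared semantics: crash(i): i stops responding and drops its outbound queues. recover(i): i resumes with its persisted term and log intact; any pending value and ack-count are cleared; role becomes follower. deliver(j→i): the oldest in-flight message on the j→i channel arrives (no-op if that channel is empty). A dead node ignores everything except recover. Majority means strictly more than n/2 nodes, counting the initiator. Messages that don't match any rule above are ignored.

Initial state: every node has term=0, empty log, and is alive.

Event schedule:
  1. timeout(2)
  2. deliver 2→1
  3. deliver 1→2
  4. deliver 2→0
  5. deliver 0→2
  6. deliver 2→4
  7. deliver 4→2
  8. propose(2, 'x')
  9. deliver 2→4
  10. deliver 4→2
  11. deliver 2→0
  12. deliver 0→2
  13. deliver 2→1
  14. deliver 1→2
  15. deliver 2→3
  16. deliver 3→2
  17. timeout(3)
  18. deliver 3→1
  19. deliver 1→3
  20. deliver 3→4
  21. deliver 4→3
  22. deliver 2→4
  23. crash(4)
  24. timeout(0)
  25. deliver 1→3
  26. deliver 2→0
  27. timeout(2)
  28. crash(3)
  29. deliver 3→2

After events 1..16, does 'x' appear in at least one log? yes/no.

yes

step 1 timeout(2): 2={cand,t=1,log=-}
step 2 deliver 2→1: 1={foll,t=1,log=-}
step 3 deliver 1→2: —
step 4 deliver 2→0: 0={foll,t=1,log=-}
step 5 deliver 0→2: 2={lead,t=1,log=-}
step 6 deliver 2→4: 4={foll,t=1,log=-}
step 7 deliver 4→2: —
step 8 propose(2,'x'): 2={lead,t=1,log=x}
step 9 deliver 2→4: 4={foll,t=1,log=x}
step 10 deliver 4→2: —
step 11 deliver 2→0: 0={foll,t=1,log=x}
step 12 deliver 0→2: —
step 13 deliver 2→1: 1={foll,t=1,log=x}
step 14 deliver 1→2: —
step 15 deliver 2→3: 3={foll,t=1,log=-}
step 16 deliver 3→2: —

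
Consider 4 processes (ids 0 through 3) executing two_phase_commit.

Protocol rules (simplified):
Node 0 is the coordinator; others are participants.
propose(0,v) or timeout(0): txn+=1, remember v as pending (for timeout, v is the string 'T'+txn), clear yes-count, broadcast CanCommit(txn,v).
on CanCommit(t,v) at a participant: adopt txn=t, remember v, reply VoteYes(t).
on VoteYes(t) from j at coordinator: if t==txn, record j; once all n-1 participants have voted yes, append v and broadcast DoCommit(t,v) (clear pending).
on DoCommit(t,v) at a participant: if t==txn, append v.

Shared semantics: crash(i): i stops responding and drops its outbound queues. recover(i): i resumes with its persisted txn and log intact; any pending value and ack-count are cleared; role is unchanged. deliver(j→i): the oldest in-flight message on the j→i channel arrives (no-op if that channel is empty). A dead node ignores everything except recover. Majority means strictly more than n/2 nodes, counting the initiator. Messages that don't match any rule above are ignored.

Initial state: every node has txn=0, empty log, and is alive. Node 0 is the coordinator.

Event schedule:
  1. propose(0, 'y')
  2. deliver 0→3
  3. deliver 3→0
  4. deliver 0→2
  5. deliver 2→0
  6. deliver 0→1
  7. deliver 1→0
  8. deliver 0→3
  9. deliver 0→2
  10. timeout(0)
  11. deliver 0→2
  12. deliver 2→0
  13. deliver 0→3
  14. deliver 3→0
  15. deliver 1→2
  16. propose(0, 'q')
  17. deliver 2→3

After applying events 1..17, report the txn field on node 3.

2

e1 propose(0,'y'): 0[coor,t=1,-]
e2 deliver 0→3: 3[part,t=1,-]
e3 deliver 3→0: ·
e4 deliver 0→2: 2[part,t=1,-]
e5 deliver 2→0: ·
e6 deliver 0→1: 1[part,t=1,-]
e7 deliver 1→0: 0[coor,t=1,y]
e8 deliver 0→3: 3[part,t=1,y]
e9 deliver 0→2: 2[part,t=1,y]
e10 timeout(0): 0[coor,t=2,y]
e11 deliver 0→2: 2[part,t=2,y]
e12 deliver 2→0: ·
e13 deliver 0→3: 3[part,t=2,y]
e14 deliver 3→0: ·
e15 deliver 1→2: ·
e16 propose(0,'q'): 0[coor,t=3,y]
e17 deliver 2→3: ·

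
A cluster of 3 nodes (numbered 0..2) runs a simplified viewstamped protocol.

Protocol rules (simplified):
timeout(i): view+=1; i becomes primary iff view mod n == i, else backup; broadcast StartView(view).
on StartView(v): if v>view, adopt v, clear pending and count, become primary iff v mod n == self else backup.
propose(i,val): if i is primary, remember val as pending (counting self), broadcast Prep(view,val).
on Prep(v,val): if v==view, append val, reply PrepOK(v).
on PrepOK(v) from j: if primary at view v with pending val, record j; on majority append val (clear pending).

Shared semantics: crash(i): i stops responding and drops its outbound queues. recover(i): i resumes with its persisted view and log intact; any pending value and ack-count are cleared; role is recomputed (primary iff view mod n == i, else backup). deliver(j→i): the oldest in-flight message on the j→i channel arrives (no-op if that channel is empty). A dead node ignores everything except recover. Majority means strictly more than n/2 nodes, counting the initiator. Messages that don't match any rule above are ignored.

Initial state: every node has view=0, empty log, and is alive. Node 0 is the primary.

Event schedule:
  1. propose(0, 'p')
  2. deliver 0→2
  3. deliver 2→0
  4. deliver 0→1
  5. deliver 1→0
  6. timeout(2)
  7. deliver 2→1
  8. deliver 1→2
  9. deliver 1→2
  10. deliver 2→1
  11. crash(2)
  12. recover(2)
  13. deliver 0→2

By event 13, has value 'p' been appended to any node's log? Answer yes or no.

yes

after 1 — propose(0,'p'): ·
after 2 — deliver 0→2: n2:back/v0/[p]
after 3 — deliver 2→0: n0:prim/v0/[p]
after 4 — deliver 0→1: n1:back/v0/[p]
after 5 — deliver 1→0: ·
after 6 — timeout(2): n2:back/v1/[p]
after 7 — deliver 2→1: n1:prim/v1/[p]
after 8 — deliver 1→2: ·
after 9 — deliver 1→2: ·
after 10 — deliver 2→1: ·
after 11 — crash(2): n2:✗back/v1/[p]
after 12 — recover(2): n2:back/v1/[p]
after 13 — deliver 0→2: ·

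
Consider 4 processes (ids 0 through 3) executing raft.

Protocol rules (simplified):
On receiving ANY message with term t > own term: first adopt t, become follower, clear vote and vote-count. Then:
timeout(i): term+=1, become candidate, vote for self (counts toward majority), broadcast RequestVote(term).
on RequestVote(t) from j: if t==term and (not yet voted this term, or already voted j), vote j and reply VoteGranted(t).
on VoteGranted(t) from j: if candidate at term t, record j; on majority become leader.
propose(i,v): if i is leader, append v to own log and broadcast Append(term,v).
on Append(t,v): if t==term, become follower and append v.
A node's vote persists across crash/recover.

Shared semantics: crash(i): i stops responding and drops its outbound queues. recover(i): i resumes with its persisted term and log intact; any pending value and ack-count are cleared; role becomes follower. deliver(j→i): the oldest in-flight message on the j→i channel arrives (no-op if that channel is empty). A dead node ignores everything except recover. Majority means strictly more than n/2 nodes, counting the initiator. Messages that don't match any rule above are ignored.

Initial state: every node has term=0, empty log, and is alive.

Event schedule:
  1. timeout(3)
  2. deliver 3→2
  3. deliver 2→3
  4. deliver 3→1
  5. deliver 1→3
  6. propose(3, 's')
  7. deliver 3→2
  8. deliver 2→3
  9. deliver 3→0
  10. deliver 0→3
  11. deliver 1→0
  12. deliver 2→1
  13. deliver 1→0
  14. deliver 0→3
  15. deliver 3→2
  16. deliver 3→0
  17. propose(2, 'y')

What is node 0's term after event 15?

1

after 1 — timeout(3): n3:cand/t1/[-]
after 2 — deliver 3→2: n2:foll/t1/[-]
after 3 — deliver 2→3: ·
after 4 — deliver 3→1: n1:foll/t1/[-]
after 5 — deliver 1→3: n3:lead/t1/[-]
after 6 — propose(3,'s'): n3:lead/t1/[s]
after 7 — deliver 3→2: n2:foll/t1/[s]
after 8 — deliver 2→3: ·
after 9 — deliver 3→0: n0:foll/t1/[-]
after 10 — deliver 0→3: ·
after 11 — deliver 1→0: ·
after 12 — deliver 2→1: ·
after 13 — deliver 1→0: ·
after 14 — deliver 0→3: ·
after 15 — deliver 3→2: ·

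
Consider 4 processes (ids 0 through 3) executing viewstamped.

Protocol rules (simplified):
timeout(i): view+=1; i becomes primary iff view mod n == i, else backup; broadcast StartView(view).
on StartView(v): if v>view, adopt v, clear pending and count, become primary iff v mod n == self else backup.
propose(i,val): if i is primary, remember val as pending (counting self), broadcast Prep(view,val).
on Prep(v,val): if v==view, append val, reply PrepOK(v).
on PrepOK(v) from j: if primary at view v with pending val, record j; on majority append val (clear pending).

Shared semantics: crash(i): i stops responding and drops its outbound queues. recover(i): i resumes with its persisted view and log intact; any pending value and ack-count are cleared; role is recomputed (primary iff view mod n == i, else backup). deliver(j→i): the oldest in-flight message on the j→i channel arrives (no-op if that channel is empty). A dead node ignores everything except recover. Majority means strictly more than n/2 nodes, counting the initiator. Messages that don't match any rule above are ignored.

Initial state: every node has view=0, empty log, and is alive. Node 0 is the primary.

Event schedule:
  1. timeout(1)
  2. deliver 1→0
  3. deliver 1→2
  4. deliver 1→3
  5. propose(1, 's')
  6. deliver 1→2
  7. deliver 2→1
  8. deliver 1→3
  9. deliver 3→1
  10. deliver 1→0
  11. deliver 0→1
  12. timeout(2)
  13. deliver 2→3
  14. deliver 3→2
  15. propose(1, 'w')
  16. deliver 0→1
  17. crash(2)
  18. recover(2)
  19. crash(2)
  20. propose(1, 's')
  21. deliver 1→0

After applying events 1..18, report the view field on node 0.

1

e1 timeout(1): 1[prim,v=1,-]
e2 deliver 1→0: 0[back,v=1,-]
e3 deliver 1→2: 2[back,v=1,-]
e4 deliver 1→3: 3[back,v=1,-]
e5 propose(1,'s'): ·
e6 deliver 1→2: 2[back,v=1,s]
e7 deliver 2→1: ·
e8 deliver 1→3: 3[back,v=1,s]
e9 deliver 3→1: 1[prim,v=1,s]
e10 deliver 1→0: 0[back,v=1,s]
e11 deliver 0→1: ·
e12 timeout(2): 2[prim,v=2,s]
e13 deliver 2→3: 3[back,v=2,s]
e14 deliver 3→2: ·
e15 propose(1,'w'): ·
e16 deliver 0→1: ·
e17 crash(2): 2[✗prim,v=2,s]
e18 recover(2): 2[prim,v=2,s]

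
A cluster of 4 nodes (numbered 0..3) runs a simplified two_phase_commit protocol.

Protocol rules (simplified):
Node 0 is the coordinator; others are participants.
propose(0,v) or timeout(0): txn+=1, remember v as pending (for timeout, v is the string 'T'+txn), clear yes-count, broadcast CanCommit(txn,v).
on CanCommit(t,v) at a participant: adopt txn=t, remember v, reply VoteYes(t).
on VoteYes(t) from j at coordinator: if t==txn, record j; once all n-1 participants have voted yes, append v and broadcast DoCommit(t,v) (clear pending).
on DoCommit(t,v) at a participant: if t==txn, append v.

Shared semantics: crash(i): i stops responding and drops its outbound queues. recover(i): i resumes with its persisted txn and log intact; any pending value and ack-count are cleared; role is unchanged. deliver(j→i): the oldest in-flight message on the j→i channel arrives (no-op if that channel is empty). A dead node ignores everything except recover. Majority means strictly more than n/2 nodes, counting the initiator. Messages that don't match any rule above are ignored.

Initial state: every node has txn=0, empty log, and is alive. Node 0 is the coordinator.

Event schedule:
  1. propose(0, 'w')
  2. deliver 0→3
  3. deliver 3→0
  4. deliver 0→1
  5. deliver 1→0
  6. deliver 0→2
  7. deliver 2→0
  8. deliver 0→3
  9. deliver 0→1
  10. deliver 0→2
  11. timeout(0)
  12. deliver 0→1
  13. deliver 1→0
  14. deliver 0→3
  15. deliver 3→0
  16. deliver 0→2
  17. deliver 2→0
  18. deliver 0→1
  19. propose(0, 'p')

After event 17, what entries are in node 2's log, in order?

w

e1 propose(0,'w'): 0[coor,t=1,-]
e2 deliver 0→3: 3[part,t=1,-]
e3 deliver 3→0: ·
e4 deliver 0→1: 1[part,t=1,-]
e5 deliver 1→0: ·
e6 deliver 0→2: 2[part,t=1,-]
e7 deliver 2→0: 0[coor,t=1,w]
e8 deliver 0→3: 3[part,t=1,w]
e9 deliver 0→1: 1[part,t=1,w]
e10 deliver 0→2: 2[part,t=1,w]
e11 timeout(0): 0[coor,t=2,w]
e12 deliver 0→1: 1[part,t=2,w]
e13 deliver 1→0: ·
e14 deliver 0→3: 3[part,t=2,w]
e15 deliver 3→0: ·
e16 deliver 0→2: 2[part,t=2,w]
e17 deliver 2→0: 0[coor,t=2,w,T2]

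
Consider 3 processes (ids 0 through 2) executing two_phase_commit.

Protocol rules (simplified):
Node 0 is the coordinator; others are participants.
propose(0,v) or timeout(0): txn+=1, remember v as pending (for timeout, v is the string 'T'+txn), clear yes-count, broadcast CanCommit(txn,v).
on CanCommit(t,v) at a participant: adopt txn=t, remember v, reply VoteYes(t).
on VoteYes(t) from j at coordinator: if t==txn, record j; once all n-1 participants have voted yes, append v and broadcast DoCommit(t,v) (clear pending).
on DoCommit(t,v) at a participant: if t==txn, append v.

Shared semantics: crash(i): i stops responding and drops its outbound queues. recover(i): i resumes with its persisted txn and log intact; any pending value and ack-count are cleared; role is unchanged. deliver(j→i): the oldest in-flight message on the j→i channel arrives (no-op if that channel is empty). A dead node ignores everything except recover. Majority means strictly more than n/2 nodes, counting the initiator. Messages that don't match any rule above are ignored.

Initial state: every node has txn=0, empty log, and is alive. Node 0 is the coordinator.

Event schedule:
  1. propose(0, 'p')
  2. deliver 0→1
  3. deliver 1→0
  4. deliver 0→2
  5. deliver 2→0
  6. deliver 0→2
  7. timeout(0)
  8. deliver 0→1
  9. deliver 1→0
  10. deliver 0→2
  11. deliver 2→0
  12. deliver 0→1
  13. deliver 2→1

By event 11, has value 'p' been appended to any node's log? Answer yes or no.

step 1 propose(0,'p'): 0={coor,t=1,log=-}
step 2 deliver 0→1: 1={part,t=1,log=-}
step 3 deliver 1→0: —
step 4 deliver 0→2: 2={part,t=1,log=-}
step 5 deliver 2→0: 0={coor,t=1,log=p}
step 6 deliver 0→2: 2={part,t=1,log=p}
step 7 timeout(0): 0={coor,t=2,log=p}
step 8 deliver 0→1: 1={part,t=1,log=p}
step 9 deliver 1→0: —
step 10 deliver 0→2: 2={part,t=2,log=p}
step 11 deliver 2→0: —

yes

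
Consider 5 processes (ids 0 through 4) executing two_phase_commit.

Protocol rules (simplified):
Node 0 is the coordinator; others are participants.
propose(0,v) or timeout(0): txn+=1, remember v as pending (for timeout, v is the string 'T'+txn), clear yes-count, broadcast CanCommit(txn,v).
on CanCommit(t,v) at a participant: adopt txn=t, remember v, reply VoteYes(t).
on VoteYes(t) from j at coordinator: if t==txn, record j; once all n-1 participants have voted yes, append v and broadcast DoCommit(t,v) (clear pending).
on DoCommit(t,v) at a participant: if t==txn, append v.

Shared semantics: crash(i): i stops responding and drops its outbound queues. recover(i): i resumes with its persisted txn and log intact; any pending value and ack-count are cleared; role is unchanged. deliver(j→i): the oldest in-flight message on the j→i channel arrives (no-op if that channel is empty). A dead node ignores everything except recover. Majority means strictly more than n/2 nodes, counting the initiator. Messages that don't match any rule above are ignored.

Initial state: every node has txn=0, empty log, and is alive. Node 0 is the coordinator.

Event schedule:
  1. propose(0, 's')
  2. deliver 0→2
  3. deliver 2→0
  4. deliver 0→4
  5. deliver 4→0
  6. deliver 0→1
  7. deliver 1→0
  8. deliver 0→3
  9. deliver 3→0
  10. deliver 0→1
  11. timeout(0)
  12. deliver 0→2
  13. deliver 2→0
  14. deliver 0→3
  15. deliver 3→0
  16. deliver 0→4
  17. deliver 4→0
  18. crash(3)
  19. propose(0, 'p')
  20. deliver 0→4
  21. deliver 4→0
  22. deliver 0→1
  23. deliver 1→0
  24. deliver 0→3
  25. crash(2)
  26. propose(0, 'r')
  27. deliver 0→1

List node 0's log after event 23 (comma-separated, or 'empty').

after 1 — propose(0,'s'): n0:coor/t1/[-]
after 2 — deliver 0→2: n2:part/t1/[-]
after 3 — deliver 2→0: ·
after 4 — deliver 0→4: n4:part/t1/[-]
after 5 — deliver 4→0: ·
after 6 — deliver 0→1: n1:part/t1/[-]
after 7 — deliver 1→0: ·
after 8 — deliver 0→3: n3:part/t1/[-]
after 9 — deliver 3→0: n0:coor/t1/[s]
after 10 — deliver 0→1: n1:part/t1/[s]
after 11 — timeout(0): n0:coor/t2/[s]
after 12 — deliver 0→2: n2:part/t1/[s]
after 13 — deliver 2→0: ·
after 14 — deliver 0→3: n3:part/t1/[s]
after 15 — deliver 3→0: ·
after 16 — deliver 0→4: n4:part/t1/[s]
after 17 — deliver 4→0: ·
after 18 — crash(3): n3:✗part/t1/[s]
after 19 — propose(0,'p'): n0:coor/t3/[s]
after 20 — deliver 0→4: n4:part/t2/[s]
after 21 — deliver 4→0: ·
after 22 — deliver 0→1: n1:part/t2/[s]
after 23 — deliver 1→0: ·

s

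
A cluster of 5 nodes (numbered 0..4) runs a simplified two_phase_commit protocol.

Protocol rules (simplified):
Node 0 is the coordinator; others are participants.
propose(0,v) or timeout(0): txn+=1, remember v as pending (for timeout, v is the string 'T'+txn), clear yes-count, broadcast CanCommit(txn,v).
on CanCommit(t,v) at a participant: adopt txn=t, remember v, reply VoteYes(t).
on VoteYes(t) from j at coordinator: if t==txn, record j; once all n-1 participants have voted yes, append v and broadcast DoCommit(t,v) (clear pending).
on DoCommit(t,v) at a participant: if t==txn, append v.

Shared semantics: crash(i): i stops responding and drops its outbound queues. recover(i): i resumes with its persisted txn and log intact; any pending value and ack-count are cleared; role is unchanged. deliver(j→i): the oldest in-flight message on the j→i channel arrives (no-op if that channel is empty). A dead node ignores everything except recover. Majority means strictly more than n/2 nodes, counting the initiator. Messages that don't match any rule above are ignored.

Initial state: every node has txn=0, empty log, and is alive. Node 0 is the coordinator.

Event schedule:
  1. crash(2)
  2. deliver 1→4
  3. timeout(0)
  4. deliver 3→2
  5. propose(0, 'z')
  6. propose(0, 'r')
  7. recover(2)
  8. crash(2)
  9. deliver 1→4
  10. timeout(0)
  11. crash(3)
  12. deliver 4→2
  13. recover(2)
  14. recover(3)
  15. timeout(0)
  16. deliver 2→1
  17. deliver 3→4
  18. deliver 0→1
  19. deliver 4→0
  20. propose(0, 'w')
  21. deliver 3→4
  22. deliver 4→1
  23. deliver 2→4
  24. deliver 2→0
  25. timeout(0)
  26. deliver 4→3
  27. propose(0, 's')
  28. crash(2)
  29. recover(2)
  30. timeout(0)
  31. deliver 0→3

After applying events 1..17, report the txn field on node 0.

5

e1 crash(2): 2[✗part,t=0,-]
e2 deliver 1→4: ·
e3 timeout(0): 0[coor,t=1,-]
e4 deliver 3→2: ·
e5 propose(0,'z'): 0[coor,t=2,-]
e6 propose(0,'r'): 0[coor,t=3,-]
e7 recover(2): 2[part,t=0,-]
e8 crash(2): 2[✗part,t=0,-]
e9 deliver 1→4: ·
e10 timeout(0): 0[coor,t=4,-]
e11 crash(3): 3[✗part,t=0,-]
e12 deliver 4→2: ·
e13 recover(2): 2[part,t=0,-]
e14 recover(3): 3[part,t=0,-]
e15 timeout(0): 0[coor,t=5,-]
e16 deliver 2→1: ·
e17 deliver 3→4: ·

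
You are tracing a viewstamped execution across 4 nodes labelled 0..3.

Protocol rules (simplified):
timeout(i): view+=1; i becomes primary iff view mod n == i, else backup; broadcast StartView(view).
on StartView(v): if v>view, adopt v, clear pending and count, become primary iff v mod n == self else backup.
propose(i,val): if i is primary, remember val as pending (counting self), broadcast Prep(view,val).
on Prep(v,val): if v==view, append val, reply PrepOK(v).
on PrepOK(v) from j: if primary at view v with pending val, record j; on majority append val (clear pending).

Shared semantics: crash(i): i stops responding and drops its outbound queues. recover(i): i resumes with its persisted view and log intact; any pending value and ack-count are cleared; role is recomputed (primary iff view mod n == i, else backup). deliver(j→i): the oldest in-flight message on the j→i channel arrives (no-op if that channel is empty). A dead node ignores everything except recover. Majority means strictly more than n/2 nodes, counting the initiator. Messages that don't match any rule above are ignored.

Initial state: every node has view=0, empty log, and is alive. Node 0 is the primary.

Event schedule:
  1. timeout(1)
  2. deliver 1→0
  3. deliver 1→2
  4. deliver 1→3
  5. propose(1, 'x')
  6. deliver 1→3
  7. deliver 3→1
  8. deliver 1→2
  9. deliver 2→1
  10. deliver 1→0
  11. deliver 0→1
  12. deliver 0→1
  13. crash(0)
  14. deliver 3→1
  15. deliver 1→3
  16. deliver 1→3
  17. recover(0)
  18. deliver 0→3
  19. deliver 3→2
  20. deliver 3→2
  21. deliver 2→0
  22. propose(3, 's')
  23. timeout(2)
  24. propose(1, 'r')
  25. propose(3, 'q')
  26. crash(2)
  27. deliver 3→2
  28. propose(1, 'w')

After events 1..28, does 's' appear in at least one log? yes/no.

after 1 — timeout(1): n1:prim/v1/[-]
after 2 — deliver 1→0: n0:back/v1/[-]
after 3 — deliver 1→2: n2:back/v1/[-]
after 4 — deliver 1→3: n3:back/v1/[-]
after 5 — propose(1,'x'): ·
after 6 — deliver 1→3: n3:back/v1/[x]
after 7 — deliver 3→1: ·
after 8 — deliver 1→2: n2:back/v1/[x]
after 9 — deliver 2→1: n1:prim/v1/[x]
after 10 — deliver 1→0: n0:back/v1/[x]
after 11 — deliver 0→1: ·
after 12 — deliver 0→1: ·
after 13 — crash(0): n0:✗back/v1/[x]
after 14 — deliver 3→1: ·
after 15 — deliver 1→3: ·
after 16 — deliver 1→3: ·
after 17 — recover(0): n0:back/v1/[x]
after 18 — deliver 0→3: ·
after 19 — deliver 3→2: ·
after 20 — deliver 3→2: ·
after 21 — deliver 2→0: ·
after 22 — propose(3,'s'): ·
after 23 — timeout(2): n2:prim/v2/[x]
after 24 — propose(1,'r'): ·
after 25 — propose(3,'q'): ·
after 26 — crash(2): n2:✗prim/v2/[x]
after 27 — deliver 3→2: ·
after 28 — propose(1,'w'): ·

no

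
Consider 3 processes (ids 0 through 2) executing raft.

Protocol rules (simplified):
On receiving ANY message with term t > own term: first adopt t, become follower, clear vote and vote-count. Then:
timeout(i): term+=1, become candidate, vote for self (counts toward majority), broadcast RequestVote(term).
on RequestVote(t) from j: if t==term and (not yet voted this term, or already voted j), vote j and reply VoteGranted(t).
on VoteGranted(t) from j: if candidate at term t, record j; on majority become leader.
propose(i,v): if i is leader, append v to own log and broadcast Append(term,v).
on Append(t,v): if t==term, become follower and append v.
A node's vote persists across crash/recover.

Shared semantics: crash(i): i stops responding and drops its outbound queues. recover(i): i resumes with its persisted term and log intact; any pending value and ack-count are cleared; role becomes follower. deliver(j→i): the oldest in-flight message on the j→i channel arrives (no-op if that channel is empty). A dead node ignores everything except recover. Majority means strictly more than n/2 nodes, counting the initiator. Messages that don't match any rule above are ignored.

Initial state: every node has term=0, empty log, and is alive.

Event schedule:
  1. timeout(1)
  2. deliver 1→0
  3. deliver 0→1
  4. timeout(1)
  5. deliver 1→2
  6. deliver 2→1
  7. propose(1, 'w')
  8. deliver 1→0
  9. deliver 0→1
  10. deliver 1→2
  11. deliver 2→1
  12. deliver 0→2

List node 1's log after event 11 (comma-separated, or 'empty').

empty

e1 timeout(1): 1[cand,t=1,-]
e2 deliver 1→0: 0[foll,t=1,-]
e3 deliver 0→1: 1[lead,t=1,-]
e4 timeout(1): 1[cand,t=2,-]
e5 deliver 1→2: 2[foll,t=1,-]
e6 deliver 2→1: ·
e7 propose(1,'w'): ·
e8 deliver 1→0: 0[foll,t=2,-]
e9 deliver 0→1: 1[lead,t=2,-]
e10 deliver 1→2: 2[foll,t=2,-]
e11 deliver 2→1: ·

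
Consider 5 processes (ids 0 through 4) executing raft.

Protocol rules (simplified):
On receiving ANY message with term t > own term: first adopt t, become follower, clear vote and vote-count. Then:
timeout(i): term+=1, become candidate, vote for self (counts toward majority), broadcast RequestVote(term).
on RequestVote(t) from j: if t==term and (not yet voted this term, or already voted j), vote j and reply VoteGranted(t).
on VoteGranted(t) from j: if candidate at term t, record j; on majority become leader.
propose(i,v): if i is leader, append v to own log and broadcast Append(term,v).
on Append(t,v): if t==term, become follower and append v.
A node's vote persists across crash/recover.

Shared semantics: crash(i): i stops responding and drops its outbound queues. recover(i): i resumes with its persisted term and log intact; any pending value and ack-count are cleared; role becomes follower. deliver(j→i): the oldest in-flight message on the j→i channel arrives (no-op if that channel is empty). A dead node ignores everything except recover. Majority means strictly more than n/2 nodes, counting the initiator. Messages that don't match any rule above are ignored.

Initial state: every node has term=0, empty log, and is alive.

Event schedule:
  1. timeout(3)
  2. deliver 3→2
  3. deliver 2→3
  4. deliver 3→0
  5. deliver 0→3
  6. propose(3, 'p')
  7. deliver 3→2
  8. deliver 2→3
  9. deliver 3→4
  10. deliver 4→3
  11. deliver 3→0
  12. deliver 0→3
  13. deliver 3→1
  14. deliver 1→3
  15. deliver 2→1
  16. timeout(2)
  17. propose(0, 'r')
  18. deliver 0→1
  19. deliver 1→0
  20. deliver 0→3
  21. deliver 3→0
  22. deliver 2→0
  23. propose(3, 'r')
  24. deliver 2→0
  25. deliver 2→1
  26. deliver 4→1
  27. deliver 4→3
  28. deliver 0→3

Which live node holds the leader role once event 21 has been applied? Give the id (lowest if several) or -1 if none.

3

1. timeout(3):  <3:cand t1 ->
2. deliver 3→2:  <2:foll t1 ->
3. deliver 2→3:  nop
4. deliver 3→0:  <0:foll t1 ->
5. deliver 0→3:  <3:lead t1 ->
6. propose(3,'p'):  <3:lead t1 p>
7. deliver 3→2:  <2:foll t1 p>
8. deliver 2→3:  nop
9. deliver 3→4:  <4:foll t1 ->
10. deliver 4→3:  nop
11. deliver 3→0:  <0:foll t1 p>
12. deliver 0→3:  nop
13. deliver 3→1:  <1:foll t1 ->
14. deliver 1→3:  nop
15. deliver 2→1:  nop
16. timeout(2):  <2:cand t2 p>
17. propose(0,'r'):  nop
18. deliver 0→1:  nop
19. deliver 1→0:  nop
20. deliver 0→3:  nop
21. deliver 3→0:  nop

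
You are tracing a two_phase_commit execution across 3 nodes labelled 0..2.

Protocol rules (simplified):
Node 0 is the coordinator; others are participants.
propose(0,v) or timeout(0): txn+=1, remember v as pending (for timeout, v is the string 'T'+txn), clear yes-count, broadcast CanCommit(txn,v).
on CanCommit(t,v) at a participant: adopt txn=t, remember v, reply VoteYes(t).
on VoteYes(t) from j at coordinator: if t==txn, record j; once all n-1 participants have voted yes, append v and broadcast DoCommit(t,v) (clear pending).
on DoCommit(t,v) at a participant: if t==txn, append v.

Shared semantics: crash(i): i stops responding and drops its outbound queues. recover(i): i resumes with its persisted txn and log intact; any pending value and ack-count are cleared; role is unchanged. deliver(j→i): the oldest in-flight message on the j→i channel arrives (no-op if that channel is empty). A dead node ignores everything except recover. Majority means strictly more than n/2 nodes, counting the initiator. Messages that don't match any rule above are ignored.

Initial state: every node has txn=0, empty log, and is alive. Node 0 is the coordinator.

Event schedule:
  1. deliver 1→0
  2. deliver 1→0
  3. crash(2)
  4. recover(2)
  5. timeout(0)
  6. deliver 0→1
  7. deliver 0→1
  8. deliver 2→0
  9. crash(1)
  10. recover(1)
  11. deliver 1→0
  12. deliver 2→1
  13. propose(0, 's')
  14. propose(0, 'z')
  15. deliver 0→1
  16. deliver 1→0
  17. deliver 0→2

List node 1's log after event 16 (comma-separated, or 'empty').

empty

1. deliver 1→0:  nop
2. deliver 1→0:  nop
3. crash(2):  <2:✗part t0 ->
4. recover(2):  <2:part t0 ->
5. timeout(0):  <0:coor t1 ->
6. deliver 0→1:  <1:part t1 ->
7. deliver 0→1:  nop
8. deliver 2→0:  nop
9. crash(1):  <1:✗part t1 ->
10. recover(1):  <1:part t1 ->
11. deliver 1→0:  nop
12. deliver 2→1:  nop
13. propose(0,'s'):  <0:coor t2 ->
14. propose(0,'z'):  <0:coor t3 ->
15. deliver 0→1:  <1:part t2 ->
16. deliver 1→0:  nop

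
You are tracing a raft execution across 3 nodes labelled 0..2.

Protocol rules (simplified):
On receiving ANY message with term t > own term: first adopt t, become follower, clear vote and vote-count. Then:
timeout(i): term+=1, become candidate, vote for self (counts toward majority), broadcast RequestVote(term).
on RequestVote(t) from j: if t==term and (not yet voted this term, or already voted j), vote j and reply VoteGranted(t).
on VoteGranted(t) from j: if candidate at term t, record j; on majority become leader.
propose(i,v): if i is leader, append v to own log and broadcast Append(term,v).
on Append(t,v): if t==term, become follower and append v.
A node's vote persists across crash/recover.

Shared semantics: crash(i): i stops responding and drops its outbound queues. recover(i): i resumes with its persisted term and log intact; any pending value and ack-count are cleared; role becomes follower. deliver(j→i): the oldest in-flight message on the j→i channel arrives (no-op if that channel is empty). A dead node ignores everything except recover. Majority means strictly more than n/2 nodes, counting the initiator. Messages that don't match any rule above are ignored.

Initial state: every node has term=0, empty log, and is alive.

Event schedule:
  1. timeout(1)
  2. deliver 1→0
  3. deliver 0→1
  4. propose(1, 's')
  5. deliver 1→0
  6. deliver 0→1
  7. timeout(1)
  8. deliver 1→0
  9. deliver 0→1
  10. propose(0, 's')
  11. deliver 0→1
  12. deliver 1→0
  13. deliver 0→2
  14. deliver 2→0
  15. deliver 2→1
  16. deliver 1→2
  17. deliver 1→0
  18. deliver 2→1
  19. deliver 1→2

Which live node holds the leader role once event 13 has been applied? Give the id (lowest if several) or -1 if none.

1

after 1 — timeout(1): n1:cand/t1/[-]
after 2 — deliver 1→0: n0:foll/t1/[-]
after 3 — deliver 0→1: n1:lead/t1/[-]
after 4 — propose(1,'s'): n1:lead/t1/[s]
after 5 — deliver 1→0: n0:foll/t1/[s]
after 6 — deliver 0→1: ·
after 7 — timeout(1): n1:cand/t2/[s]
after 8 — deliver 1→0: n0:foll/t2/[s]
after 9 — deliver 0→1: n1:lead/t2/[s]
after 10 — propose(0,'s'): ·
after 11 — deliver 0→1: ·
after 12 — deliver 1→0: ·
after 13 — deliver 0→2: ·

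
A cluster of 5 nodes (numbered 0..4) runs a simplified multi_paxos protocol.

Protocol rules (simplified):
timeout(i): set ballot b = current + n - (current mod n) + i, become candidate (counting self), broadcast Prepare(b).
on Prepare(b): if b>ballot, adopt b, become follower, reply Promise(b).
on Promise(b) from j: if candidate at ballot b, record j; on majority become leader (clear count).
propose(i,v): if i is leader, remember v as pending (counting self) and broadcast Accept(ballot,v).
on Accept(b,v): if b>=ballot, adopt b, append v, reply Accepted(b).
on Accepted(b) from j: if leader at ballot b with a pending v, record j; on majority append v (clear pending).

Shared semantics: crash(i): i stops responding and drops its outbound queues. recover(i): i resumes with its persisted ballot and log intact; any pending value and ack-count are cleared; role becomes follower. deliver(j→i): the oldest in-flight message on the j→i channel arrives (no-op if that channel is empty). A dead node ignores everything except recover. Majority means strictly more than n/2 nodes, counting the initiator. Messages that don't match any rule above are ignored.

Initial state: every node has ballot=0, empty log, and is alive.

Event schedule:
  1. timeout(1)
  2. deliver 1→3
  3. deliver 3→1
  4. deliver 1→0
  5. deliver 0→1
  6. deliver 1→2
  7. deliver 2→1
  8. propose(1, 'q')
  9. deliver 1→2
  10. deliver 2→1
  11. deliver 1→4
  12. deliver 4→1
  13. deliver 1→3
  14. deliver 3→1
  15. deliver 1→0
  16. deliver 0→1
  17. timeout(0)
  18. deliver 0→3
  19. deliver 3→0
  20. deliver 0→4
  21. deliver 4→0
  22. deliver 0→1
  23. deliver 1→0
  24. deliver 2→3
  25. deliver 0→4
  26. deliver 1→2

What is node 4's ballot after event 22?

10

[1] timeout(1) → N1(cand b6 [-])
[2] deliver 1→3 → N3(foll b6 [-])
[3] deliver 3→1 → ∅
[4] deliver 1→0 → N0(foll b6 [-])
[5] deliver 0→1 → N1(lead b6 [-])
[6] deliver 1→2 → N2(foll b6 [-])
[7] deliver 2→1 → ∅
[8] propose(1,'q') → ∅
[9] deliver 1→2 → N2(foll b6 [q])
[10] deliver 2→1 → ∅
[11] deliver 1→4 → N4(foll b6 [-])
[12] deliver 4→1 → ∅
[13] deliver 1→3 → N3(foll b6 [q])
[14] deliver 3→1 → N1(lead b6 [q])
[15] deliver 1→0 → N0(foll b6 [q])
[16] deliver 0→1 → ∅
[17] timeout(0) → N0(cand b10 [q])
[18] deliver 0→3 → N3(foll b10 [q])
[19] deliver 3→0 → ∅
[20] deliver 0→4 → N4(foll b10 [-])
[21] deliver 4→0 → N0(lead b10 [q])
[22] deliver 0→1 → N1(foll b10 [q])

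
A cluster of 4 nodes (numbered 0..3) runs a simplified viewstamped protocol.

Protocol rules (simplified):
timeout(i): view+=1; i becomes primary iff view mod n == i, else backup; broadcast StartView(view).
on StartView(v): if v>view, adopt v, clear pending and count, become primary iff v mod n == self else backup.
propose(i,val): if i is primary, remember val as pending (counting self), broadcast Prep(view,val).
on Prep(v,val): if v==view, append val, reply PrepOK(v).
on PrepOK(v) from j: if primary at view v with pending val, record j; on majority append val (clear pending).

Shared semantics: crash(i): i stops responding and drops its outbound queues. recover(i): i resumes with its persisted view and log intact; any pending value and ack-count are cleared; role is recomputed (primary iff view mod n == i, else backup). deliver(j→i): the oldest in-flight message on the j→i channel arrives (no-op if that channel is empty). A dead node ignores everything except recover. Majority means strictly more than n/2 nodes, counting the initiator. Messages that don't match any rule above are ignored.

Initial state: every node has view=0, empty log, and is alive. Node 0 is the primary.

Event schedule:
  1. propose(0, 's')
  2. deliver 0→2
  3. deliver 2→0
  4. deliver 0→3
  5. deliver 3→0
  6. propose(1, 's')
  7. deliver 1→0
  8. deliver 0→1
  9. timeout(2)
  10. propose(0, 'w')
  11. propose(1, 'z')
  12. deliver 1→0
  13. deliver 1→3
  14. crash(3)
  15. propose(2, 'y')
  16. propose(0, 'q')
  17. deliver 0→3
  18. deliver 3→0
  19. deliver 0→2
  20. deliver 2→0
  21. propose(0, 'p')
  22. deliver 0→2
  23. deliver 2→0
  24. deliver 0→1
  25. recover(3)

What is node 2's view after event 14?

1

[1] propose(0,'s') → ∅
[2] deliver 0→2 → N2(back v0 [s])
[3] deliver 2→0 → ∅
[4] deliver 0→3 → N3(back v0 [s])
[5] deliver 3→0 → N0(prim v0 [s])
[6] propose(1,'s') → ∅
[7] deliver 1→0 → ∅
[8] deliver 0→1 → N1(back v0 [s])
[9] timeout(2) → N2(back v1 [s])
[10] propose(0,'w') → ∅
[11] propose(1,'z') → ∅
[12] deliver 1→0 → ∅
[13] deliver 1→3 → ∅
[14] crash(3) → N3(✗back v0 [s])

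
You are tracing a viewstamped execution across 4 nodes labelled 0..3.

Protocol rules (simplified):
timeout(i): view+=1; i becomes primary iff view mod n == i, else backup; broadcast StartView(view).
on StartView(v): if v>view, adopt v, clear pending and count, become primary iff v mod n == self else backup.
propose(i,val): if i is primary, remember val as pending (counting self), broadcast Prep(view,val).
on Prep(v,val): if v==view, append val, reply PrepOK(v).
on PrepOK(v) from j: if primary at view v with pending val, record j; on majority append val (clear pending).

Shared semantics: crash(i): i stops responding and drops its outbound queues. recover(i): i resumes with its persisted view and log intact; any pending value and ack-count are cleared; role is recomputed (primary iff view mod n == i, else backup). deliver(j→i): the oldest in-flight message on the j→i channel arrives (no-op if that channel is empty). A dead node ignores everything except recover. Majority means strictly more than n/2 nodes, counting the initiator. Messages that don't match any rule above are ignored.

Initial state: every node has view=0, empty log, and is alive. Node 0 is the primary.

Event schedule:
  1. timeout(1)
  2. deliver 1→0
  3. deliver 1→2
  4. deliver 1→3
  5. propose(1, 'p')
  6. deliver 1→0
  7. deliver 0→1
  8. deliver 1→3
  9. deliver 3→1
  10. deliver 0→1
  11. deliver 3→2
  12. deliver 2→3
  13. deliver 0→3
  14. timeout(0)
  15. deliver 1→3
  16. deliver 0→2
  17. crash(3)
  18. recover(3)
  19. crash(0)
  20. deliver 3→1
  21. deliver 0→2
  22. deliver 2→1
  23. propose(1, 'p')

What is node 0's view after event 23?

2

step 1 timeout(1): 1={prim,v=1,log=-}
step 2 deliver 1→0: 0={back,v=1,log=-}
step 3 deliver 1→2: 2={back,v=1,log=-}
step 4 deliver 1→3: 3={back,v=1,log=-}
step 5 propose(1,'p'): —
step 6 deliver 1→0: 0={back,v=1,log=p}
step 7 deliver 0→1: —
step 8 deliver 1→3: 3={back,v=1,log=p}
step 9 deliver 3→1: 1={prim,v=1,log=p}
step 10 deliver 0→1: —
step 11 deliver 3→2: —
step 12 deliver 2→3: —
step 13 deliver 0→3: —
step 14 timeout(0): 0={back,v=2,log=p}
step 15 deliver 1→3: —
step 16 deliver 0→2: 2={prim,v=2,log=-}
step 17 crash(3): 3={✗back,v=1,log=p}
step 18 recover(3): 3={back,v=1,log=p}
step 19 crash(0): 0={✗back,v=2,log=p}
step 20 deliver 3→1: —
step 21 deliver 0→2: —
step 22 deliver 2→1: —
step 23 propose(1,'p'): —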